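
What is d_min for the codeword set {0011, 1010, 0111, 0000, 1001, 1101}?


Comparing all pairs, minimum distance: 1
Can detect 0 errors, correct 0 errors

1


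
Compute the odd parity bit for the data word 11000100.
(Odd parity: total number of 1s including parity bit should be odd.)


Number of 1s in data: 3
Parity bit: 0

0


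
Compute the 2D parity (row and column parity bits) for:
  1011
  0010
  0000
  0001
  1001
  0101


Row parities: 110100
Column parities: 0100

Row P: 110100, Col P: 0100, Corner: 1


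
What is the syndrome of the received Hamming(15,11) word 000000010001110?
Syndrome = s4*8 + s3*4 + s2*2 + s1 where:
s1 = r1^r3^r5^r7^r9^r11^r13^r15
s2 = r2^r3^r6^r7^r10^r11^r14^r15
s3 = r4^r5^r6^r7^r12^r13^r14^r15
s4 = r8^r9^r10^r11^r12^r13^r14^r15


s1=1, s2=1, s3=1, s4=0

Syndrome = 7 (error at position 7)


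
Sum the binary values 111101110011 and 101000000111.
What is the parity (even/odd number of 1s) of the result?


111101110011 = 3955
101000000111 = 2567
Sum = 6522 = 1100101111010
1s count = 8

even parity (8 ones in 1100101111010)


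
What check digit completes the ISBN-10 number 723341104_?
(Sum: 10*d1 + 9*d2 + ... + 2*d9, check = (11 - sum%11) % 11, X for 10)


Weighted sum: 174
174 mod 11 = 9

Check digit: 2


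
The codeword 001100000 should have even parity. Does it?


Number of 1s: 2

Yes, parity is correct (2 ones)


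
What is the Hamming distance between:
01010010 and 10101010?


XOR: 11111000
Count of 1s: 5

5


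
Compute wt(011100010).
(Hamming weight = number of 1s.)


Counting 1s in 011100010

4


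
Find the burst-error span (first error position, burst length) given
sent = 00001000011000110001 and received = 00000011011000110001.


XOR: 00001011000000000000

Burst at position 4, length 4


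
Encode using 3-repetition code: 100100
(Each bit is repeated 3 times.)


Each bit -> 3 copies

111000000111000000


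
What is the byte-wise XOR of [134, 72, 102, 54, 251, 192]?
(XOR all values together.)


XOR chain: 134 ^ 72 ^ 102 ^ 54 ^ 251 ^ 192 = 165

165


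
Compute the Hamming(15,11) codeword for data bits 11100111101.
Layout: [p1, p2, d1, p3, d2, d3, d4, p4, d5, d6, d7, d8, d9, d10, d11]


Parity bits: p1=1, p2=1, p3=1, p4=1

111111010111101


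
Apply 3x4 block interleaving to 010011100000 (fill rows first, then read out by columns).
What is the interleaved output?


Matrix:
  0100
  1110
  0000
Read columns: 010110010000

010110010000


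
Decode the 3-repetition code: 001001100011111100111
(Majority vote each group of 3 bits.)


Groups: 001, 001, 100, 011, 111, 100, 111
Majority votes: 0001101

0001101


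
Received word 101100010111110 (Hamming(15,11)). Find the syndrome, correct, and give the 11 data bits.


Syndrome = 0: no error detected

Data: 10000111110 (no errors)


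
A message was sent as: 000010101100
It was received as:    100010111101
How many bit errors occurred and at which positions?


XOR: 100000010001

3 error(s) at position(s): 0, 7, 11


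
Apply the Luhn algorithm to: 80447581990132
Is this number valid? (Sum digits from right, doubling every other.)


Luhn sum = 64
64 mod 10 = 4

Invalid (Luhn sum mod 10 = 4)


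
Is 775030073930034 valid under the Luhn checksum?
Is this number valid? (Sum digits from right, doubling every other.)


Luhn sum = 50
50 mod 10 = 0

Valid (Luhn sum mod 10 = 0)


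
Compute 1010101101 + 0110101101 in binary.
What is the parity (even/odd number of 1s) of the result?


1010101101 = 685
0110101101 = 429
Sum = 1114 = 10001011010
1s count = 5

odd parity (5 ones in 10001011010)


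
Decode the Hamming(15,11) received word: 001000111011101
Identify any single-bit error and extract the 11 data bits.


Syndrome = 0: no error detected

Data: 10011011101 (no errors)


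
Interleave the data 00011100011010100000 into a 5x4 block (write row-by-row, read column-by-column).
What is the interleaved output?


Matrix:
  0001
  1100
  0110
  1010
  0000
Read columns: 01010011000011010000

01010011000011010000


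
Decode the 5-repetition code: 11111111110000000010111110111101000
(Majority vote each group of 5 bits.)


Groups: 11111, 11111, 00000, 00010, 11111, 01111, 01000
Majority votes: 1100110

1100110


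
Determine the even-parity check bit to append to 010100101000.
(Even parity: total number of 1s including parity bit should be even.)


Number of 1s in data: 4
Parity bit: 0

0


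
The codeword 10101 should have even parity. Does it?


Number of 1s: 3

No, parity error (3 ones)


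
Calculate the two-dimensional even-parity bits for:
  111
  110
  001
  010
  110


Row parities: 10110
Column parities: 100

Row P: 10110, Col P: 100, Corner: 1


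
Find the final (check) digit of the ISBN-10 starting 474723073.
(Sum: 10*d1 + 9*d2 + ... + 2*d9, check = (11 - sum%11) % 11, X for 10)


Weighted sum: 238
238 mod 11 = 7

Check digit: 4


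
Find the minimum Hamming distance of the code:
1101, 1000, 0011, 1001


Comparing all pairs, minimum distance: 1
Can detect 0 errors, correct 0 errors

1


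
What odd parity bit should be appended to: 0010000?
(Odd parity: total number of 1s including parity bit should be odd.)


Number of 1s in data: 1
Parity bit: 0

0


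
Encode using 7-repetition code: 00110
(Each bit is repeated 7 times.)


Each bit -> 7 copies

00000000000000111111111111110000000


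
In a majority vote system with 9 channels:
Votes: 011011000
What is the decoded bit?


Ones: 4 out of 9
Threshold: 5

0 (4/9 voted 1)


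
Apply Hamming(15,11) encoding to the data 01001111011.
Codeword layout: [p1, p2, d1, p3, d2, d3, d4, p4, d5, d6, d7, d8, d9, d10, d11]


Parity bits: p1=0, p2=0, p3=0, p4=0

000010001111011


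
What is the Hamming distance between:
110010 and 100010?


XOR: 010000
Count of 1s: 1

1


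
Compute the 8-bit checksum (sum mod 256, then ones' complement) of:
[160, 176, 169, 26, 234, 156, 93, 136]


Sum = 1150 mod 256 = 126
Complement = 129

129


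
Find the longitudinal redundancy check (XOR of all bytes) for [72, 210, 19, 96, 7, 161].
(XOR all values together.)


XOR chain: 72 ^ 210 ^ 19 ^ 96 ^ 7 ^ 161 = 79

79


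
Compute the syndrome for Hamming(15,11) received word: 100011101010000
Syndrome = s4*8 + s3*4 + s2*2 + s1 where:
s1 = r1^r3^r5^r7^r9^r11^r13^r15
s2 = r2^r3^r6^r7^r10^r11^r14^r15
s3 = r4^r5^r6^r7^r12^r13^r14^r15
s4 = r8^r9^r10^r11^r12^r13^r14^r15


s1=1, s2=1, s3=1, s4=0

Syndrome = 7 (error at position 7)


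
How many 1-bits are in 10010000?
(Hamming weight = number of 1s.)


Counting 1s in 10010000

2


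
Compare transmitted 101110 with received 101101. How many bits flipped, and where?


XOR: 000011

2 error(s) at position(s): 4, 5


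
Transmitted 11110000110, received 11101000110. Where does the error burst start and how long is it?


XOR: 00011000000

Burst at position 3, length 2


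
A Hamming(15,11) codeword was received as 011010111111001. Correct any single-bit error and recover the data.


Syndrome = 0: no error detected

Data: 11011111001 (no errors)


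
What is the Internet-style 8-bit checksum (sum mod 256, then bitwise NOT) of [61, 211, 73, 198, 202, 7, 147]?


Sum = 899 mod 256 = 131
Complement = 124

124


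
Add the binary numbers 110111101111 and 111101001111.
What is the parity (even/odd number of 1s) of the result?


110111101111 = 3567
111101001111 = 3919
Sum = 7486 = 1110100111110
1s count = 9

odd parity (9 ones in 1110100111110)


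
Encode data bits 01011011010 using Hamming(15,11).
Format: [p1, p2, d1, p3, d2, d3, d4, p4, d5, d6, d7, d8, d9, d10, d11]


Parity bits: p1=0, p2=1, p3=0, p4=0

010010101011010


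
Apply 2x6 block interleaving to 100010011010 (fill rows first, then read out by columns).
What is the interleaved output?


Matrix:
  100010
  011010
Read columns: 100101001100

100101001100


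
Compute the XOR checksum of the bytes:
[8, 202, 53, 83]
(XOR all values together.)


XOR chain: 8 ^ 202 ^ 53 ^ 83 = 164

164


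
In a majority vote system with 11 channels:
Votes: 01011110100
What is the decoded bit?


Ones: 6 out of 11
Threshold: 6

1 (6/11 voted 1)


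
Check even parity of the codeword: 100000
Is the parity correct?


Number of 1s: 1

No, parity error (1 ones)


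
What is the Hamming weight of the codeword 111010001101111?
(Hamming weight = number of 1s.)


Counting 1s in 111010001101111

10


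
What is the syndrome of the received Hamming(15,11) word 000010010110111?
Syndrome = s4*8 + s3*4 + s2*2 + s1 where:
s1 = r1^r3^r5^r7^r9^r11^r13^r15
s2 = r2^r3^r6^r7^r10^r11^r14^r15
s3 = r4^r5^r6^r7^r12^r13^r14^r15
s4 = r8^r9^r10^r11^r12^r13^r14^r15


s1=0, s2=0, s3=0, s4=0

Syndrome = 0 (no error)


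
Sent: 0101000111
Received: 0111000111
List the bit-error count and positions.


XOR: 0010000000

1 error(s) at position(s): 2


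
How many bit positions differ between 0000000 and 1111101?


XOR: 1111101
Count of 1s: 6

6


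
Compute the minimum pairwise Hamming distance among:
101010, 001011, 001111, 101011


Comparing all pairs, minimum distance: 1
Can detect 0 errors, correct 0 errors

1


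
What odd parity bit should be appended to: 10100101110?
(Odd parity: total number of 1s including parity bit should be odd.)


Number of 1s in data: 6
Parity bit: 1

1


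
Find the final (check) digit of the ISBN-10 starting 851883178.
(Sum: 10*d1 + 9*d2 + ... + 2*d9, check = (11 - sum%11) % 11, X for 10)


Weighted sum: 293
293 mod 11 = 7

Check digit: 4


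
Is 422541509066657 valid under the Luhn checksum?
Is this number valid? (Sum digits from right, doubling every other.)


Luhn sum = 54
54 mod 10 = 4

Invalid (Luhn sum mod 10 = 4)


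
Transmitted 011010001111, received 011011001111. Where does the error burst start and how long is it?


XOR: 000001000000

Burst at position 5, length 1


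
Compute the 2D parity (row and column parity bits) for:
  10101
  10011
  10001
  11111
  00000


Row parities: 11010
Column parities: 01000

Row P: 11010, Col P: 01000, Corner: 1


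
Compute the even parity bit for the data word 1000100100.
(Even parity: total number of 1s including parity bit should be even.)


Number of 1s in data: 3
Parity bit: 1

1


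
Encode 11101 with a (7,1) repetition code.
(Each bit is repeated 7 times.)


Each bit -> 7 copies

11111111111111111111100000001111111


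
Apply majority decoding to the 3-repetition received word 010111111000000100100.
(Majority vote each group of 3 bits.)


Groups: 010, 111, 111, 000, 000, 100, 100
Majority votes: 0110000

0110000


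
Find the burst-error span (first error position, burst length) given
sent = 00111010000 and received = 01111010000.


XOR: 01000000000

Burst at position 1, length 1


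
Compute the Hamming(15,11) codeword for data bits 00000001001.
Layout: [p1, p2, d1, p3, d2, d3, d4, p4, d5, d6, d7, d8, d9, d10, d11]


Parity bits: p1=1, p2=1, p3=0, p4=0

110000000001001


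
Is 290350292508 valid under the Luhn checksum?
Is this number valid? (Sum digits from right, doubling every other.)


Luhn sum = 47
47 mod 10 = 7

Invalid (Luhn sum mod 10 = 7)


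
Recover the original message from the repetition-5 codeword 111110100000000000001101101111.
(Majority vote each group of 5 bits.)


Groups: 11111, 01000, 00000, 00000, 11011, 01111
Majority votes: 100011

100011


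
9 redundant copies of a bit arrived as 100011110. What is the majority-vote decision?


Ones: 5 out of 9
Threshold: 5

1 (5/9 voted 1)


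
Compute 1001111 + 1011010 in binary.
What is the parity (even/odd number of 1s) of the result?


1001111 = 79
1011010 = 90
Sum = 169 = 10101001
1s count = 4

even parity (4 ones in 10101001)


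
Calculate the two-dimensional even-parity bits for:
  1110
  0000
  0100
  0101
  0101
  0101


Row parities: 101000
Column parities: 1111

Row P: 101000, Col P: 1111, Corner: 0


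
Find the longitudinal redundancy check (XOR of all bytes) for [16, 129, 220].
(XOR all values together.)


XOR chain: 16 ^ 129 ^ 220 = 77

77


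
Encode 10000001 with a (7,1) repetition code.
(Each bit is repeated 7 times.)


Each bit -> 7 copies

11111110000000000000000000000000000000000000000001111111


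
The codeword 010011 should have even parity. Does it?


Number of 1s: 3

No, parity error (3 ones)


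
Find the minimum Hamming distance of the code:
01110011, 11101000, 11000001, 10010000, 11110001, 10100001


Comparing all pairs, minimum distance: 2
Can detect 1 errors, correct 0 errors

2


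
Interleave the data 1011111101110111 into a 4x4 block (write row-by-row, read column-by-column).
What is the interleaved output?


Matrix:
  1011
  1111
  0111
  0111
Read columns: 1100011111111111

1100011111111111


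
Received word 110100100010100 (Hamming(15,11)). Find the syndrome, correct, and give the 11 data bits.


Syndrome = 6: error at position 6

Data: 00110010100 (corrected bit 6)


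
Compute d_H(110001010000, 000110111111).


XOR: 110111101111
Count of 1s: 10

10


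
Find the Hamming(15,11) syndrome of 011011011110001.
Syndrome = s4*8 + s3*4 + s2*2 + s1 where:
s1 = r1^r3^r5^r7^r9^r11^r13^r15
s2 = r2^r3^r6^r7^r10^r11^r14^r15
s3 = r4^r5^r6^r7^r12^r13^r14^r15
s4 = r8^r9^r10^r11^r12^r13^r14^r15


s1=1, s2=0, s3=1, s4=1

Syndrome = 13 (error at position 13)


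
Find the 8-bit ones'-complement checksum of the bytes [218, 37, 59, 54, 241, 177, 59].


Sum = 845 mod 256 = 77
Complement = 178

178


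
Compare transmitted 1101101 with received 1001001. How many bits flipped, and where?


XOR: 0100100

2 error(s) at position(s): 1, 4


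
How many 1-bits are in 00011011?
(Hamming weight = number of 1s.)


Counting 1s in 00011011

4


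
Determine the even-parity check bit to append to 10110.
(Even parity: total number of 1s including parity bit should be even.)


Number of 1s in data: 3
Parity bit: 1

1


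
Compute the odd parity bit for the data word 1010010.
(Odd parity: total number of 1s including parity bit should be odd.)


Number of 1s in data: 3
Parity bit: 0

0


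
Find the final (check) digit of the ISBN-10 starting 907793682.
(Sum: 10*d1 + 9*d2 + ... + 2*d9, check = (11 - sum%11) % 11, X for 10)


Weighted sum: 316
316 mod 11 = 8

Check digit: 3


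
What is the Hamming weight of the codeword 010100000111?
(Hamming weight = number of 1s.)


Counting 1s in 010100000111

5


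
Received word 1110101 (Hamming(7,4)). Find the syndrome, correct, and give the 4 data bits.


Syndrome = 2: error at position 2

Data: 1101 (corrected bit 2)


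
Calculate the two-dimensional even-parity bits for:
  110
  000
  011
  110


Row parities: 0000
Column parities: 011

Row P: 0000, Col P: 011, Corner: 0


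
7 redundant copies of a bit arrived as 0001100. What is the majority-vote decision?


Ones: 2 out of 7
Threshold: 4

0 (2/7 voted 1)


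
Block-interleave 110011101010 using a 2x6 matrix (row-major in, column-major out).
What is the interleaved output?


Matrix:
  110011
  101010
Read columns: 111001001110

111001001110


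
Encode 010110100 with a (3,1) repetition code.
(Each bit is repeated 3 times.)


Each bit -> 3 copies

000111000111111000111000000


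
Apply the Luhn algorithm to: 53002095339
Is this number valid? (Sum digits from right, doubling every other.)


Luhn sum = 41
41 mod 10 = 1

Invalid (Luhn sum mod 10 = 1)


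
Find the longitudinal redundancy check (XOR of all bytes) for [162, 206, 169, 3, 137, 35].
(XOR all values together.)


XOR chain: 162 ^ 206 ^ 169 ^ 3 ^ 137 ^ 35 = 108

108


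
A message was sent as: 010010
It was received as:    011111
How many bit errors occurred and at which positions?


XOR: 001101

3 error(s) at position(s): 2, 3, 5


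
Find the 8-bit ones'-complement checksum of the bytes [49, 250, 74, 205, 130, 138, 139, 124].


Sum = 1109 mod 256 = 85
Complement = 170

170


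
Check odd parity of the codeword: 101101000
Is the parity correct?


Number of 1s: 4

No, parity error (4 ones)


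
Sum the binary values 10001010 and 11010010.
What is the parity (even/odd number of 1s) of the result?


10001010 = 138
11010010 = 210
Sum = 348 = 101011100
1s count = 5

odd parity (5 ones in 101011100)


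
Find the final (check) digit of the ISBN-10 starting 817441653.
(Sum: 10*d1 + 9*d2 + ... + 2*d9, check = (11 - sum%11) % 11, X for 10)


Weighted sum: 247
247 mod 11 = 5

Check digit: 6


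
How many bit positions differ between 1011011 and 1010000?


XOR: 0001011
Count of 1s: 3

3


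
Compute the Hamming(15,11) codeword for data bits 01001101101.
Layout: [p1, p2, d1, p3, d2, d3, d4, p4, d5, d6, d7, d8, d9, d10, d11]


Parity bits: p1=0, p2=0, p3=0, p4=1

000010011101101


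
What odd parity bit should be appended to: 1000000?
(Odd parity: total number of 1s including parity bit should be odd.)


Number of 1s in data: 1
Parity bit: 0

0


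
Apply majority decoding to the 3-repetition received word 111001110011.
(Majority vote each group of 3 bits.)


Groups: 111, 001, 110, 011
Majority votes: 1011

1011


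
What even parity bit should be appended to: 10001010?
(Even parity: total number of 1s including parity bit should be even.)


Number of 1s in data: 3
Parity bit: 1

1


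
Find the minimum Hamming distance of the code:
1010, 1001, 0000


Comparing all pairs, minimum distance: 2
Can detect 1 errors, correct 0 errors

2


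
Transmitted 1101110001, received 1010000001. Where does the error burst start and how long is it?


XOR: 0111110000

Burst at position 1, length 5


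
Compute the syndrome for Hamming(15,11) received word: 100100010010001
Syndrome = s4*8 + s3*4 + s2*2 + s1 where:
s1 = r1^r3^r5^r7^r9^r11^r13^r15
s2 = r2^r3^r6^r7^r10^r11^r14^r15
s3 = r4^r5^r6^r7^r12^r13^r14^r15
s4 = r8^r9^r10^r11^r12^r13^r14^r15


s1=1, s2=0, s3=0, s4=1

Syndrome = 9 (error at position 9)


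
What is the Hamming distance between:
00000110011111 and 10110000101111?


XOR: 10110110110000
Count of 1s: 7

7


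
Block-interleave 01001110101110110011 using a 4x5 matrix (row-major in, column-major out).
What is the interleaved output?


Matrix:
  01001
  11010
  11101
  10011
Read columns: 01111110001001011011

01111110001001011011


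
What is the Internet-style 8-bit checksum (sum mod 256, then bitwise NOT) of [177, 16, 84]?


Sum = 277 mod 256 = 21
Complement = 234

234


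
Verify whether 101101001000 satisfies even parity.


Number of 1s: 5

No, parity error (5 ones)


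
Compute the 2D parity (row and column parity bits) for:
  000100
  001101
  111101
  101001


Row parities: 1111
Column parities: 011101

Row P: 1111, Col P: 011101, Corner: 0


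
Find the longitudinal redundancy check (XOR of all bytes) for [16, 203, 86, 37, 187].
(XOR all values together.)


XOR chain: 16 ^ 203 ^ 86 ^ 37 ^ 187 = 19

19


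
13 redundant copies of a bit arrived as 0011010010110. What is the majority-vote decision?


Ones: 6 out of 13
Threshold: 7

0 (6/13 voted 1)


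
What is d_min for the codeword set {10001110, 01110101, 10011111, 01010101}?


Comparing all pairs, minimum distance: 1
Can detect 0 errors, correct 0 errors

1


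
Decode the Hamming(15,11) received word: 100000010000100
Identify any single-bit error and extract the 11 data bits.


Syndrome = 4: error at position 4

Data: 00000000100 (corrected bit 4)


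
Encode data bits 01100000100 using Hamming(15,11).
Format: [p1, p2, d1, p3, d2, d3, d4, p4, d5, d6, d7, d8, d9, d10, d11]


Parity bits: p1=0, p2=1, p3=1, p4=1

010111010000100


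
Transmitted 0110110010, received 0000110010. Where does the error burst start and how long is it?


XOR: 0110000000

Burst at position 1, length 2


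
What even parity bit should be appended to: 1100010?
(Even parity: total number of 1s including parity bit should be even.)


Number of 1s in data: 3
Parity bit: 1

1


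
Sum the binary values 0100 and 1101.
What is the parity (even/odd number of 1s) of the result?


0100 = 4
1101 = 13
Sum = 17 = 10001
1s count = 2

even parity (2 ones in 10001)


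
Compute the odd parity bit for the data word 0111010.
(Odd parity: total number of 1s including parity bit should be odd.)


Number of 1s in data: 4
Parity bit: 1

1


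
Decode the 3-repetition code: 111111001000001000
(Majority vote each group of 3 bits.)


Groups: 111, 111, 001, 000, 001, 000
Majority votes: 110000

110000


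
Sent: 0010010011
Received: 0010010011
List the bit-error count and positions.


XOR: 0000000000

0 errors (received matches sent)


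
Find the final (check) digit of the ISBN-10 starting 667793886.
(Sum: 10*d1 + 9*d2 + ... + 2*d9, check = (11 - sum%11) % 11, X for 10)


Weighted sum: 356
356 mod 11 = 4

Check digit: 7


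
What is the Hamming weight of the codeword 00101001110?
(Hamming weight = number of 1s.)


Counting 1s in 00101001110

5


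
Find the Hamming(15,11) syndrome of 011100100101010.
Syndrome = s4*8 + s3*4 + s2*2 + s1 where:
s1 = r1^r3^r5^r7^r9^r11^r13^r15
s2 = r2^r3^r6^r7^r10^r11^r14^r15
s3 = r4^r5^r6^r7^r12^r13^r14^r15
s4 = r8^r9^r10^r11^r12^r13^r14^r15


s1=0, s2=1, s3=0, s4=1

Syndrome = 10 (error at position 10)


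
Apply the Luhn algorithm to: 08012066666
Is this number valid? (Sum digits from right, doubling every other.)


Luhn sum = 35
35 mod 10 = 5

Invalid (Luhn sum mod 10 = 5)


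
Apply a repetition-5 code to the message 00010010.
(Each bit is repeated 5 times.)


Each bit -> 5 copies

0000000000000001111100000000001111100000


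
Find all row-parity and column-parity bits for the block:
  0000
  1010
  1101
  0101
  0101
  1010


Row parities: 001000
Column parities: 1101

Row P: 001000, Col P: 1101, Corner: 1


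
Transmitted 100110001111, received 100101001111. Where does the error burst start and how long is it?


XOR: 000011000000

Burst at position 4, length 2


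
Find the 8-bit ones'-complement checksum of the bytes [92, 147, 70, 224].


Sum = 533 mod 256 = 21
Complement = 234

234


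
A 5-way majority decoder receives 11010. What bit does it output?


Ones: 3 out of 5
Threshold: 3

1 (3/5 voted 1)


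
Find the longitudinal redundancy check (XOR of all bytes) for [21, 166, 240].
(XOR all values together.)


XOR chain: 21 ^ 166 ^ 240 = 67

67


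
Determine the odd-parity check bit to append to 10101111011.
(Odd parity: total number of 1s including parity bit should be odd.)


Number of 1s in data: 8
Parity bit: 1

1


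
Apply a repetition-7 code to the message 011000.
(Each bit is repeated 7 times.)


Each bit -> 7 copies

000000011111111111111000000000000000000000


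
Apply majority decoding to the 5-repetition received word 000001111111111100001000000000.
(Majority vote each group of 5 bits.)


Groups: 00000, 11111, 11111, 10000, 10000, 00000
Majority votes: 011000

011000


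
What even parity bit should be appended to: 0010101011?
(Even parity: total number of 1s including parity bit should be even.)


Number of 1s in data: 5
Parity bit: 1

1


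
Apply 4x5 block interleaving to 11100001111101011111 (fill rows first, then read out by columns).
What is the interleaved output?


Matrix:
  11100
  00111
  11010
  11111
Read columns: 10111011110101110101

10111011110101110101


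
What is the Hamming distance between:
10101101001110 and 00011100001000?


XOR: 10110001000110
Count of 1s: 6

6


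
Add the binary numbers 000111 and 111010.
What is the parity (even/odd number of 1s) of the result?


000111 = 7
111010 = 58
Sum = 65 = 1000001
1s count = 2

even parity (2 ones in 1000001)


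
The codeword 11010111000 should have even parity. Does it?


Number of 1s: 6

Yes, parity is correct (6 ones)


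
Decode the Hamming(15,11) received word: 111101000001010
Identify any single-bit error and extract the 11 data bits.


Syndrome = 0: no error detected

Data: 10100001010 (no errors)


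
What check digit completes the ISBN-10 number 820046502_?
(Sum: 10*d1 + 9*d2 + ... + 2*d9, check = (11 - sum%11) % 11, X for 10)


Weighted sum: 176
176 mod 11 = 0

Check digit: 0


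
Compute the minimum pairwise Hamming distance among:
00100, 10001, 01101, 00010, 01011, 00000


Comparing all pairs, minimum distance: 1
Can detect 0 errors, correct 0 errors

1


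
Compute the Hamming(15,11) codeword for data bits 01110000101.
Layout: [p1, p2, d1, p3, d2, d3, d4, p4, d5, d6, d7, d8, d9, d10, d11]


Parity bits: p1=0, p2=1, p3=1, p4=0

010111100000101


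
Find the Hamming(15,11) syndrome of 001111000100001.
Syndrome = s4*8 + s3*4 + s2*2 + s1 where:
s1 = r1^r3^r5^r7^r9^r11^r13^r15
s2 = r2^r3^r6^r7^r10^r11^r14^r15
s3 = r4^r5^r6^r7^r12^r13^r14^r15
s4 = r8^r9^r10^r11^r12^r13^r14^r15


s1=1, s2=0, s3=0, s4=0

Syndrome = 1 (error at position 1)


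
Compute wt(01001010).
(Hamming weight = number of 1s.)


Counting 1s in 01001010

3


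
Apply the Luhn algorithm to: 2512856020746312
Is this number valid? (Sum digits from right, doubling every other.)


Luhn sum = 51
51 mod 10 = 1

Invalid (Luhn sum mod 10 = 1)


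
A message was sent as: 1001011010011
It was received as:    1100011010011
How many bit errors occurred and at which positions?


XOR: 0101000000000

2 error(s) at position(s): 1, 3


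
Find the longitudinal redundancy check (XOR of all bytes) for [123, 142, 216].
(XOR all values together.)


XOR chain: 123 ^ 142 ^ 216 = 45

45


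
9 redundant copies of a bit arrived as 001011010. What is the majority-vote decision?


Ones: 4 out of 9
Threshold: 5

0 (4/9 voted 1)


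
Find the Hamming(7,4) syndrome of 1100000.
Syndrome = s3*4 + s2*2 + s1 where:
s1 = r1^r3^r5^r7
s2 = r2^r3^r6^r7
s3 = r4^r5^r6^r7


s1=1, s2=1, s3=0

Syndrome = 3 (error at position 3)


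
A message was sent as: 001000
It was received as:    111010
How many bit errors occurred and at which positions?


XOR: 110010

3 error(s) at position(s): 0, 1, 4


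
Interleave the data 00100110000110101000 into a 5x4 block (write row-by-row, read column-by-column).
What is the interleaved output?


Matrix:
  0010
  0110
  0001
  1010
  1000
Read columns: 00011010001101000100

00011010001101000100


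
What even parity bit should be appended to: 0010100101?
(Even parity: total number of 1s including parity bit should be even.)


Number of 1s in data: 4
Parity bit: 0

0


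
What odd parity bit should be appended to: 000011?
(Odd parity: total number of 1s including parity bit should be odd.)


Number of 1s in data: 2
Parity bit: 1

1


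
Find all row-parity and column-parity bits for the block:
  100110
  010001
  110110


Row parities: 100
Column parities: 000001

Row P: 100, Col P: 000001, Corner: 1


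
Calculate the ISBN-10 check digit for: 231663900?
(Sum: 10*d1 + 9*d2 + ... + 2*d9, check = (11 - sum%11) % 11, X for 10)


Weighted sum: 184
184 mod 11 = 8

Check digit: 3


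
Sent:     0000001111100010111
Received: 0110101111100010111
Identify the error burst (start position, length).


XOR: 0110100000000000000

Burst at position 1, length 4


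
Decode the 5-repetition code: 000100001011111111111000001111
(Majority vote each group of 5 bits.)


Groups: 00010, 00010, 11111, 11111, 10000, 01111
Majority votes: 001101

001101


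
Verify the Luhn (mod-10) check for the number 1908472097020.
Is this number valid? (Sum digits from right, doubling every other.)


Luhn sum = 46
46 mod 10 = 6

Invalid (Luhn sum mod 10 = 6)


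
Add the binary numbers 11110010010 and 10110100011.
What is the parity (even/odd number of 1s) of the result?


11110010010 = 1938
10110100011 = 1443
Sum = 3381 = 110100110101
1s count = 7

odd parity (7 ones in 110100110101)


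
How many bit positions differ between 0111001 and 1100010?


XOR: 1011011
Count of 1s: 5

5


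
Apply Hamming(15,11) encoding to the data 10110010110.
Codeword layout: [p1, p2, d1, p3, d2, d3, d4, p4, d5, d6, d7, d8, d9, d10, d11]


Parity bits: p1=0, p2=1, p3=0, p4=1

011001110010110


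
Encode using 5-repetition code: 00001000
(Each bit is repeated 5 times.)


Each bit -> 5 copies

0000000000000000000011111000000000000000


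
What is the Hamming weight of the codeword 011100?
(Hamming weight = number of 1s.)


Counting 1s in 011100

3


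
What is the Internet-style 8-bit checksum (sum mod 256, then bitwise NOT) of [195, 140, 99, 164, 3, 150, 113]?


Sum = 864 mod 256 = 96
Complement = 159

159


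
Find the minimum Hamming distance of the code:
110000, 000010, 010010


Comparing all pairs, minimum distance: 1
Can detect 0 errors, correct 0 errors

1


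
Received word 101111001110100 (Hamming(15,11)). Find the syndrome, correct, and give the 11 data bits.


Syndrome = 0: no error detected

Data: 11101110100 (no errors)


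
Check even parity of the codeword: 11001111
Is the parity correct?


Number of 1s: 6

Yes, parity is correct (6 ones)


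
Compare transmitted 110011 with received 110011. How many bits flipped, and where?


XOR: 000000

0 errors (received matches sent)


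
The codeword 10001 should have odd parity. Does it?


Number of 1s: 2

No, parity error (2 ones)


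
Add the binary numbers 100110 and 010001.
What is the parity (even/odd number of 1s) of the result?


100110 = 38
010001 = 17
Sum = 55 = 110111
1s count = 5

odd parity (5 ones in 110111)


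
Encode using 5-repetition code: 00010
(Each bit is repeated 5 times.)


Each bit -> 5 copies

0000000000000001111100000


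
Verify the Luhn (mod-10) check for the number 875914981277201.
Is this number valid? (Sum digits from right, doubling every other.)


Luhn sum = 72
72 mod 10 = 2

Invalid (Luhn sum mod 10 = 2)


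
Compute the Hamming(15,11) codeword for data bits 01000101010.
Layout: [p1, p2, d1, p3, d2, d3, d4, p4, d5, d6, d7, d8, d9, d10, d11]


Parity bits: p1=1, p2=0, p3=1, p4=1

100110010101010


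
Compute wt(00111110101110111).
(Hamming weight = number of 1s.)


Counting 1s in 00111110101110111

12


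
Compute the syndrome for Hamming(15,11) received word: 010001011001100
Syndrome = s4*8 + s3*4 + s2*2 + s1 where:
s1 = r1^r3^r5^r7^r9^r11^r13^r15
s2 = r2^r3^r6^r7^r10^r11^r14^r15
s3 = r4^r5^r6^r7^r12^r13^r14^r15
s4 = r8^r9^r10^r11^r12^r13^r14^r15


s1=0, s2=0, s3=1, s4=0

Syndrome = 4 (error at position 4)


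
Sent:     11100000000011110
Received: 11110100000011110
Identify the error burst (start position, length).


XOR: 00010100000000000

Burst at position 3, length 3


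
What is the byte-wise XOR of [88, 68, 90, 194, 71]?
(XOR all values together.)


XOR chain: 88 ^ 68 ^ 90 ^ 194 ^ 71 = 195

195


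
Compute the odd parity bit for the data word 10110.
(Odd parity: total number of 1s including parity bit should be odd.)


Number of 1s in data: 3
Parity bit: 0

0


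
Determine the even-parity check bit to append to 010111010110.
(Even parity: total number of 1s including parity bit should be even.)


Number of 1s in data: 7
Parity bit: 1

1


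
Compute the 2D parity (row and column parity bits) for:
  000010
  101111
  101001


Row parities: 111
Column parities: 000100

Row P: 111, Col P: 000100, Corner: 1


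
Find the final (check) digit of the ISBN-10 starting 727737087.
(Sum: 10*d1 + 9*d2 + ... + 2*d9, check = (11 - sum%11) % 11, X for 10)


Weighted sum: 284
284 mod 11 = 9

Check digit: 2


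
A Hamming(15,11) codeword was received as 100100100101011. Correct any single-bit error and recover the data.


Syndrome = 5: error at position 5

Data: 01010101011 (corrected bit 5)


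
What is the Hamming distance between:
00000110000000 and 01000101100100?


XOR: 01000011100100
Count of 1s: 5

5


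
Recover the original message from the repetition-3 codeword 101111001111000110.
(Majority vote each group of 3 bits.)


Groups: 101, 111, 001, 111, 000, 110
Majority votes: 110101

110101


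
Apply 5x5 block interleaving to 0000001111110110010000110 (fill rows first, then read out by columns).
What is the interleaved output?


Matrix:
  00000
  01111
  11011
  00100
  00110
Read columns: 0010001100010110110101100

0010001100010110110101100


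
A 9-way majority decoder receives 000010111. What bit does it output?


Ones: 4 out of 9
Threshold: 5

0 (4/9 voted 1)


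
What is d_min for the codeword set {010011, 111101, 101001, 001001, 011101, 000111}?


Comparing all pairs, minimum distance: 1
Can detect 0 errors, correct 0 errors

1


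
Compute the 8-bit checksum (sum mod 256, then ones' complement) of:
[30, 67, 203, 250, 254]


Sum = 804 mod 256 = 36
Complement = 219

219


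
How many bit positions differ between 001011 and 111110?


XOR: 110101
Count of 1s: 4

4


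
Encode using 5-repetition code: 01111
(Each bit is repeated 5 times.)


Each bit -> 5 copies

0000011111111111111111111


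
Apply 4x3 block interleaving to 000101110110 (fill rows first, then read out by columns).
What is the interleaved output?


Matrix:
  000
  101
  110
  110
Read columns: 011100110100

011100110100


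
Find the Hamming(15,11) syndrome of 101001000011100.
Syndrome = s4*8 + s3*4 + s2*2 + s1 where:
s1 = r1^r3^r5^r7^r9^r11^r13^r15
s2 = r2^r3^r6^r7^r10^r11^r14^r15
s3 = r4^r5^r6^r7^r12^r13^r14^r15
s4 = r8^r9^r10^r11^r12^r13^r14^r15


s1=0, s2=1, s3=1, s4=1

Syndrome = 14 (error at position 14)


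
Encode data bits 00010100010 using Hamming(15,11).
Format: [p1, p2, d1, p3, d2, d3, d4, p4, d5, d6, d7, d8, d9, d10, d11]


Parity bits: p1=1, p2=1, p3=0, p4=0

110000100100010


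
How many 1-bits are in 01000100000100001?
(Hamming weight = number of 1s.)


Counting 1s in 01000100000100001

4


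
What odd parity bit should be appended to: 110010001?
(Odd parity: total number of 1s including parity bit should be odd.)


Number of 1s in data: 4
Parity bit: 1

1


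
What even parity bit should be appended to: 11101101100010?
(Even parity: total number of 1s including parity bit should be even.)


Number of 1s in data: 8
Parity bit: 0

0


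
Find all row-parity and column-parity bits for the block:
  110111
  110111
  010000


Row parities: 111
Column parities: 010000

Row P: 111, Col P: 010000, Corner: 1


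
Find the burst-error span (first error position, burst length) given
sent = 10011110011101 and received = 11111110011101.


XOR: 01100000000000

Burst at position 1, length 2


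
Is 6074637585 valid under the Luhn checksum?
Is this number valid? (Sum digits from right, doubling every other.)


Luhn sum = 40
40 mod 10 = 0

Valid (Luhn sum mod 10 = 0)


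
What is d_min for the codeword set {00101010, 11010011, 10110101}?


Comparing all pairs, minimum distance: 4
Can detect 3 errors, correct 1 errors

4


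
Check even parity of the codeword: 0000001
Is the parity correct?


Number of 1s: 1

No, parity error (1 ones)


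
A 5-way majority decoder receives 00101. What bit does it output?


Ones: 2 out of 5
Threshold: 3

0 (2/5 voted 1)


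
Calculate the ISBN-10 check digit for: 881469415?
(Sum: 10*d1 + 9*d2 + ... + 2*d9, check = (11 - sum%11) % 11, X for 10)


Weighted sum: 298
298 mod 11 = 1

Check digit: X


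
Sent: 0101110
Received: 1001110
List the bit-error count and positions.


XOR: 1100000

2 error(s) at position(s): 0, 1


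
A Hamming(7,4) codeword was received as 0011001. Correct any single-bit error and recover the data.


Syndrome = 0: no error detected

Data: 1001 (no errors)


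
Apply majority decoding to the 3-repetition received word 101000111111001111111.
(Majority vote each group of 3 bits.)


Groups: 101, 000, 111, 111, 001, 111, 111
Majority votes: 1011011

1011011


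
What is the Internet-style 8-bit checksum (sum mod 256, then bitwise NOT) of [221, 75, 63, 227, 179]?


Sum = 765 mod 256 = 253
Complement = 2

2


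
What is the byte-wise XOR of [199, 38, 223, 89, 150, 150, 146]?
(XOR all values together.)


XOR chain: 199 ^ 38 ^ 223 ^ 89 ^ 150 ^ 150 ^ 146 = 245

245


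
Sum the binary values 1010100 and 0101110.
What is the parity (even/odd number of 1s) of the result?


1010100 = 84
0101110 = 46
Sum = 130 = 10000010
1s count = 2

even parity (2 ones in 10000010)


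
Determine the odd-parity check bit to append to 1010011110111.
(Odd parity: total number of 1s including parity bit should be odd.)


Number of 1s in data: 9
Parity bit: 0

0


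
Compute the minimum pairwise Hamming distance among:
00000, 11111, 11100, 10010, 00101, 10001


Comparing all pairs, minimum distance: 2
Can detect 1 errors, correct 0 errors

2


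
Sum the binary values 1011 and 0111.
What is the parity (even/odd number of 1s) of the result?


1011 = 11
0111 = 7
Sum = 18 = 10010
1s count = 2

even parity (2 ones in 10010)


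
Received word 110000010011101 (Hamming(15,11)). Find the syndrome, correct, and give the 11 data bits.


Syndrome = 14: error at position 14

Data: 00000011111 (corrected bit 14)


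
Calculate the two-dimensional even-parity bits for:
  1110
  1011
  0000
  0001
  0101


Row parities: 11010
Column parities: 0001

Row P: 11010, Col P: 0001, Corner: 1


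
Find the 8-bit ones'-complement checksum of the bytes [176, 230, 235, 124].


Sum = 765 mod 256 = 253
Complement = 2

2


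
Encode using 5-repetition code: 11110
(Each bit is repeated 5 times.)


Each bit -> 5 copies

1111111111111111111100000


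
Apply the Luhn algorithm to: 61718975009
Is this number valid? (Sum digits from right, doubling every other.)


Luhn sum = 51
51 mod 10 = 1

Invalid (Luhn sum mod 10 = 1)


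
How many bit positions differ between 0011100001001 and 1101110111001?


XOR: 1110010110000
Count of 1s: 6

6


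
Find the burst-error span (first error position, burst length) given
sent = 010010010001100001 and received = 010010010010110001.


XOR: 000000000011010000

Burst at position 10, length 4


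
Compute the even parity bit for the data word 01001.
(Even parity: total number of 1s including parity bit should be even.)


Number of 1s in data: 2
Parity bit: 0

0


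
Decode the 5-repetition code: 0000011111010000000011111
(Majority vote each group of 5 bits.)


Groups: 00000, 11111, 01000, 00000, 11111
Majority votes: 01001

01001


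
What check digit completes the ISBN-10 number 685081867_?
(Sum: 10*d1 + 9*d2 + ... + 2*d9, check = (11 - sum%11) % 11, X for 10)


Weighted sum: 289
289 mod 11 = 3

Check digit: 8


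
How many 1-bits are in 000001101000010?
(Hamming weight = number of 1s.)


Counting 1s in 000001101000010

4


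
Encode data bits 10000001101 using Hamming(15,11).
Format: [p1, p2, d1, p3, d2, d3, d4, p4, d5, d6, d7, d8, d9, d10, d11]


Parity bits: p1=1, p2=0, p3=1, p4=1

101100010001101


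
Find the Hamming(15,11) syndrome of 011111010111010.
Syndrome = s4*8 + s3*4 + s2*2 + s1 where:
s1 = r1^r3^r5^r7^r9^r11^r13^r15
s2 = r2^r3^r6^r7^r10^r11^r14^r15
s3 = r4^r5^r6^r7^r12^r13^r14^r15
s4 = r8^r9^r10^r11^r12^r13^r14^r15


s1=1, s2=0, s3=1, s4=1

Syndrome = 13 (error at position 13)


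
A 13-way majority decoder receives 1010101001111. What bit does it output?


Ones: 8 out of 13
Threshold: 7

1 (8/13 voted 1)
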